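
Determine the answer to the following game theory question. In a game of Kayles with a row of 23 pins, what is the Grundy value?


Kayles: a move removes 1 or 2 adjacent pins from a contiguous row.
Removing pins from a row of k leaves two independent rows (a, b) with a + b = k - 1 (one pin) or a + b = k - 2 (two pins); an end removal gives a = 0.
By Sprague-Grundy, G(k) = mex{ G(a) XOR G(b) } over all these splits. G(0) = 0.
G(1): splits (0,0):0^0=0 -> mex({0}) = 1
G(2): splits (0,1):0^1=1 (0,0):0^0=0 -> mex({0, 1}) = 2
G(3): splits (0,2):0^2=2 (1,1):1^1=0 (0,1):0^1=1 -> mex({0, 1, 2}) = 3
G(4): splits (0,3):0^3=3 (1,2):1^2=3 (0,2):0^2=2 (1,1):1^1=0 -> mex({0, 2, 3}) = 1
G(5): splits (0,4):0^1=1 (1,3):1^3=2 (2,2):2^2=0 (0,3):0^3=3 (1,2):1^2=3 -> mex({0, 1, 2, 3}) = 4
G(6) = mex({0, 1, 2, 4}) = 3
G(7) = mex({0, 1, 3, 4, 5}) = 2
G(8) = mex({0, 2, 3, 5, 6}) = 1
G(9) = mex({0, 1, 2, 3, 6, 7}) = 4
G(10) = mex({0, 1, 3, 4, 5, 7}) = 2
G(11) = mex({0, 1, 2, 3, 4, 5}) = 6
G(12) = mex({0, 1, 2, 3, 5, 6, 7}) = 4
G(13) = mex({0, 2, 3, 4, 6, 7}) = 1
G(14) = mex({0, 1, 4, 5, 6, 7}) = 2
G(15) = mex({0, 1, 2, 3, 4, 5, 6}) = 7
G(16) = mex({0, 2, 3, 5, 6, 7}) = 1
G(17) = mex({0, 1, 2, 3, 5, 6, 7}) = 4
G(18) = mex({0, 1, 2, 4, 5, 6}) = 3
G(19) = mex({0, 1, 3, 4, 5, 7}) = 2
G(20) = mex({0, 2, 3, 4, 5, 6, 7}) = 1
G(21) = mex({0, 1, 2, 3, 5, 6, 7}) = 4
G(22) = mex({0, 1, 2, 3, 4, 5, 7}) = 6
G(23) = mex({0, 1, 2, 3, 4, 5, 6}) = 7
Therefore G(23) = 7.

7


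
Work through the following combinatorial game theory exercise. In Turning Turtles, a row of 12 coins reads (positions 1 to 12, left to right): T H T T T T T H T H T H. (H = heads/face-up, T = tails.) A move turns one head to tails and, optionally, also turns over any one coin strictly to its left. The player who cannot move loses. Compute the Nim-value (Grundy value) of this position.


Coins: T H T T T T T H T H T H
Key fact: a single head at position k behaves exactly like a Nim heap of size k (turning it to T and optionally flipping a coin at j < k corresponds to moving the heap from k to j, or to 0), and heads combine as a disjunctive sum (two heads at the same place would cancel, matching j XOR j = 0). So the Nim-value is the XOR of the 1-indexed positions of the heads.
Face-up positions (1-indexed): [2, 8, 10, 12]
XOR 0 with 2: 0 XOR 2 = 2
XOR 2 with 8: 2 XOR 8 = 10
XOR 10 with 10: 10 XOR 10 = 0
XOR 0 with 12: 0 XOR 12 = 12
Nim-value = 12

12


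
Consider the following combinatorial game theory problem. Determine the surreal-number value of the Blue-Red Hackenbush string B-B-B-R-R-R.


Edges (from ground): B-B-B-R-R-R
By Berlekamp's sign-expansion rule, a Blue-Red Hackenbush stalk has the value of the surreal number whose sign sequence is the edge sequence with B -> + and R -> -.
Sign sequence: +++---
Trace the sign expansion in the surreal number tree, starting from 0:
Edge 1: B (sign +) -> bounds (0, +inf), value = 1
Edge 2: B (sign +) -> bounds (1, +inf), value = 2
Edge 3: B (sign +) -> bounds (2, +inf), value = 3
Edge 4: R (sign -) -> bounds (2, 3), value = 5/2
Edge 5: R (sign -) -> bounds (2, 5/2), value = 9/4
Edge 6: R (sign -) -> bounds (2, 9/4), value = 17/8
Game value = 17/8

17/8


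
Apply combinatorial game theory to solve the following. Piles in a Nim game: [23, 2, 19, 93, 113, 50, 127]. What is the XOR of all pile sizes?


We need the XOR (exclusive or) of all pile sizes.
After XOR-ing pile 1 (size 23): 0 XOR 23 = 23
After XOR-ing pile 2 (size 2): 23 XOR 2 = 21
After XOR-ing pile 3 (size 19): 21 XOR 19 = 6
After XOR-ing pile 4 (size 93): 6 XOR 93 = 91
After XOR-ing pile 5 (size 113): 91 XOR 113 = 42
After XOR-ing pile 6 (size 50): 42 XOR 50 = 24
After XOR-ing pile 7 (size 127): 24 XOR 127 = 103
The Nim-value of this position is 103.

103


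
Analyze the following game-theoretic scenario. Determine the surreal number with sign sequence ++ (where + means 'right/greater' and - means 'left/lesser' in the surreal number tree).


Sign expansion: ++
Rule: track bounds (lo, hi), initially (-inf, +inf). On '+', the current value becomes lo and we move to the simplest number in (value, hi): value + 1 if hi = +inf, otherwise the midpoint (value + hi)/2. On '-', the current value becomes hi and we move to value - 1 if lo = -inf, otherwise the midpoint (lo + value)/2.
Start at 0.
Step 1: sign = +, move right. Bounds: (0, +inf). Value = 1
Step 2: sign = +, move right. Bounds: (1, +inf). Value = 2
The surreal number with sign expansion ++ is 2.

2


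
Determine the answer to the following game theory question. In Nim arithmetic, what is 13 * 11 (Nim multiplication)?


Nim multiplication is bilinear over XOR: (u XOR v) * w = (u*w) XOR (v*w).
So we split each operand into its bit components and XOR the pairwise Nim products.
13 = 1 + 4 + 8 (as XOR of powers of 2).
11 = 1 + 2 + 8 (as XOR of powers of 2).
Using the standard Nim-product table on single bits:
  2*2 = 3,   2*4 = 8,   2*8 = 12,
  4*4 = 6,   4*8 = 11,  8*8 = 13,
and  1*x = x (identity), k*l = l*k (commutative).
Pairwise Nim products:
  1 * 1 = 1
  1 * 2 = 2
  1 * 8 = 8
  4 * 1 = 4
  4 * 2 = 8
  4 * 8 = 11
  8 * 1 = 8
  8 * 2 = 12
  8 * 8 = 13
XOR them: 1 XOR 2 XOR 8 XOR 4 XOR 8 XOR 11 XOR 8 XOR 12 XOR 13 = 5.
Result: 13 * 11 = 5 (in Nim).

5


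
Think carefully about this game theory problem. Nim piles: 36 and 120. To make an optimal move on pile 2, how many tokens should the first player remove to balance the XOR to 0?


Piles: 36 and 120
Current XOR: 36 XOR 120 = 92 (non-zero, so this is an N-position).
To make the XOR zero, we need to find a move that balances the piles.
For pile 2 (size 120): target = 120 XOR 92 = 36
We reduce pile 2 from 120 to 36.
Tokens removed: 120 - 36 = 84
Verification: 36 XOR 36 = 0

84


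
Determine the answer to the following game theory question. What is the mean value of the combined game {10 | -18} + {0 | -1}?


G1 = {10 | -18}, G2 = {0 | -1}
Each is a switch {a | b} with numbers a > b; its mean value is (a + b)/2, and mean value is additive over game sums: m(G1 + G2) = m(G1) + m(G2).
Mean of G1 = (10 + (-18))/2 = -8/2 = -4
Mean of G2 = (0 + (-1))/2 = -1/2 = -1/2
Mean of G1 + G2 = -4 + -1/2 = -9/2

-9/2


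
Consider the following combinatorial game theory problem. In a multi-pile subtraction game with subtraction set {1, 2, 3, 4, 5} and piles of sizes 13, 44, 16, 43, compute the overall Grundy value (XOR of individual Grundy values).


Subtraction set: {1, 2, 3, 4, 5}
For this subtraction set, G(n) = n mod 6 (period = max + 1 = 6).
Pile 1 (size 13): G(13) = 13 mod 6 = 1
Pile 2 (size 44): G(44) = 44 mod 6 = 2
Pile 3 (size 16): G(16) = 16 mod 6 = 4
Pile 4 (size 43): G(43) = 43 mod 6 = 1
Total Grundy value = XOR of all: 1 XOR 2 XOR 4 XOR 1 = 6

6


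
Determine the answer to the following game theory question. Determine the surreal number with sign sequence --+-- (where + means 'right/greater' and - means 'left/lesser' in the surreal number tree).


Sign expansion: --+--
Rule: track bounds (lo, hi), initially (-inf, +inf). On '+', the current value becomes lo and we move to the simplest number in (value, hi): value + 1 if hi = +inf, otherwise the midpoint (value + hi)/2. On '-', the current value becomes hi and we move to value - 1 if lo = -inf, otherwise the midpoint (lo + value)/2.
Start at 0.
Step 1: sign = -, move left. Bounds: (-inf, 0). Value = -1
Step 2: sign = -, move left. Bounds: (-inf, -1). Value = -2
Step 3: sign = +, move right. Bounds: (-2, -1). Value = -3/2
Step 4: sign = -, move left. Bounds: (-2, -3/2). Value = -7/4
Step 5: sign = -, move left. Bounds: (-2, -7/4). Value = -15/8
The surreal number with sign expansion --+-- is -15/8.

-15/8


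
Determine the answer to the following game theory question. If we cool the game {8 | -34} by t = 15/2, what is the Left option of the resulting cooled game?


Original game: {8 | -34} (a switch {a | b} with a > b).
Cooling by t (for t below the temperature (a - b)/2 = 21) taxes each move by t: {a | b} cooled by t is {a - t | b + t}.
Cooling amount: t = 15/2
Cooled Left option: 8 - 15/2 = 1/2
Cooled Right option: -34 + 15/2 = -53/2
Cooled game: {1/2 | -53/2}
Left option = 1/2

1/2


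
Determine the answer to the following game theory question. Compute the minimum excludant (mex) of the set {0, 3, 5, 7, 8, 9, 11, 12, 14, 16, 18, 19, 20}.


Set = {0, 3, 5, 7, 8, 9, 11, 12, 14, 16, 18, 19, 20}
0 is in the set.
1 is NOT in the set. This is the mex.
mex = 1

1


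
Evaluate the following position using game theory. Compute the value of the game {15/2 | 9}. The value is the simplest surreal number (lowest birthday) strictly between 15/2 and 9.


Left options: {15/2}, max = 15/2
Right options: {9}, min = 9
All options are numbers and max(Left) < min(Right), so by the simplicity theorem the value is the simplest (earliest-born) number strictly between 15/2 and 9.
The only integer strictly between 15/2 and 9 is 8.
No non-integer in the interval can be simpler: if x is a non-integer in the interval, then floor(x) or ceil(x) also lies in the interval (the interval contains an integer), and both are proper prefixes of x's sign expansion, i.e. born earlier. So the game value is 8.
Game value = 8

8


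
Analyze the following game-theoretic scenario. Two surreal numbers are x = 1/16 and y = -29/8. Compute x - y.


x = 1/16, y = -29/8
Converting to common denominator: 16
x = 1/16, y = -58/16
x - y = 1/16 - -29/8 = 59/16

59/16


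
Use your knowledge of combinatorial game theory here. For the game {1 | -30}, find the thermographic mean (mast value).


Game = {1 | -30}, a switch {a | b} with numbers a > b.
Its thermograph has left wall a - t and right wall b + t, which meet at t = (a - b)/2, where both equal (a + b)/2. So the mast (mean value) is at (a + b)/2.
Mean = (1 + (-30))/2 = -29/2 = -29/2

-29/2


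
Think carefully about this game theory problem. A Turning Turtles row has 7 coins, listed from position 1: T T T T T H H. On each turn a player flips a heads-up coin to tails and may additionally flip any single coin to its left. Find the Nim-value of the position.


Coins: T T T T T H H
Key fact: a single head at position k behaves exactly like a Nim heap of size k (turning it to T and optionally flipping a coin at j < k corresponds to moving the heap from k to j, or to 0), and heads combine as a disjunctive sum (two heads at the same place would cancel, matching j XOR j = 0). So the Nim-value is the XOR of the 1-indexed positions of the heads.
Face-up positions (1-indexed): [6, 7]
XOR 0 with 6: 0 XOR 6 = 6
XOR 6 with 7: 6 XOR 7 = 1
Nim-value = 1

1


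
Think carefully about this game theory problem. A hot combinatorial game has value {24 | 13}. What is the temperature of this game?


The game is {24 | 13}, a switch {a | b} with numbers a > b.
Cooling {a | b} by t gives {a - t | b + t}, which stops being hot when a - t = b + t, i.e. at t = (a - b)/2. So the temperature of a switch is (a - b)/2.
Temperature = (Left option - Right option) / 2
= (24 - (13)) / 2
= 11 / 2
= 11/2

11/2


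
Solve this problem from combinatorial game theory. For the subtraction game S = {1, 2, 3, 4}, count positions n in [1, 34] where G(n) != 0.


Subtraction set S = {1, 2, 3, 4}, so G(n) = n mod 5.
G(n) = 0 when n is a multiple of 5.
Multiples of 5 in [1, 34]: 6
N-positions (nonzero Grundy) = 34 - 6 = 28

28


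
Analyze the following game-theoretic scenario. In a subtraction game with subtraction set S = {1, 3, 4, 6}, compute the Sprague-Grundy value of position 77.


The subtraction set is S = {1, 3, 4, 6}.
G(k) = mex{ G(k - s) : s in S, s <= k }. We compute iteratively: G(0) = 0.
G(1) = mex({0}) = 1
G(2) = mex({1}) = 0
G(3) = mex({0}) = 1
G(4) = mex({0, 1}) = 2
G(5) = mex({0, 1, 2}) = 3
G(6) = mex({0, 1, 3}) = 2
G(7) = mex({1, 2}) = 0
G(8) = mex({0, 2, 3}) = 1
G(9) = mex({1, 2, 3}) = 0
G(10) = mex({0, 2}) = 1
G(11) = mex({0, 1, 3}) = 2
G(12) = mex({0, 1, 2}) = 3
Observe that G(7)..G(12) = 0, 1, 0, 1, 2, 3 repeats G(0)..G(5) = 0, 1, 0, 1, 2, 3.
For k >= max(S) = 6, G(k) is determined by the previous 6 values G(k-6)..G(k-1); a window of 6 consecutive values has recurred shifted by 7, so by induction G(k + 7) = G(k) for all k >= 0: the sequence is periodic from the start with period 7.
One period: G(0..6) = 0, 1, 0, 1, 2, 3, 2.
77 mod 7 = 0, so G(77) = G(0) = 0.

0


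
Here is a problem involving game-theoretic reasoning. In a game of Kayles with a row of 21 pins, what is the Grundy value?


Kayles: a move removes 1 or 2 adjacent pins from a contiguous row.
Removing pins from a row of k leaves two independent rows (a, b) with a + b = k - 1 (one pin) or a + b = k - 2 (two pins); an end removal gives a = 0.
By Sprague-Grundy, G(k) = mex{ G(a) XOR G(b) } over all these splits. G(0) = 0.
G(1): splits (0,0):0^0=0 -> mex({0}) = 1
G(2): splits (0,1):0^1=1 (0,0):0^0=0 -> mex({0, 1}) = 2
G(3): splits (0,2):0^2=2 (1,1):1^1=0 (0,1):0^1=1 -> mex({0, 1, 2}) = 3
G(4): splits (0,3):0^3=3 (1,2):1^2=3 (0,2):0^2=2 (1,1):1^1=0 -> mex({0, 2, 3}) = 1
G(5): splits (0,4):0^1=1 (1,3):1^3=2 (2,2):2^2=0 (0,3):0^3=3 (1,2):1^2=3 -> mex({0, 1, 2, 3}) = 4
G(6) = mex({0, 1, 2, 4}) = 3
G(7) = mex({0, 1, 3, 4, 5}) = 2
G(8) = mex({0, 2, 3, 5, 6}) = 1
G(9) = mex({0, 1, 2, 3, 6, 7}) = 4
G(10) = mex({0, 1, 3, 4, 5, 7}) = 2
G(11) = mex({0, 1, 2, 3, 4, 5}) = 6
G(12) = mex({0, 1, 2, 3, 5, 6, 7}) = 4
G(13) = mex({0, 2, 3, 4, 6, 7}) = 1
G(14) = mex({0, 1, 4, 5, 6, 7}) = 2
G(15) = mex({0, 1, 2, 3, 4, 5, 6}) = 7
G(16) = mex({0, 2, 3, 5, 6, 7}) = 1
G(17) = mex({0, 1, 2, 3, 5, 6, 7}) = 4
G(18) = mex({0, 1, 2, 4, 5, 6}) = 3
G(19) = mex({0, 1, 3, 4, 5, 7}) = 2
G(20) = mex({0, 2, 3, 4, 5, 6, 7}) = 1
G(21) = mex({0, 1, 2, 3, 5, 6, 7}) = 4
Therefore G(21) = 4.

4


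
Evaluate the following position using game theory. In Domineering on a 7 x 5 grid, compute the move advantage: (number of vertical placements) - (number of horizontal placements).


Board is 7 x 5 (rows x cols).
Left (vertical) placements: (rows-1) * cols = 6 * 5 = 30
Right (horizontal) placements: rows * (cols-1) = 7 * 4 = 28
Advantage = Left - Right = 30 - 28 = 2

2


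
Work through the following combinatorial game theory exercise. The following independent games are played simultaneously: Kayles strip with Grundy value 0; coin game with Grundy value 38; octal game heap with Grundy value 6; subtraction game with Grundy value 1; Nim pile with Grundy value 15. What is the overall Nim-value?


By the Sprague-Grundy theorem, the Grundy value of a sum of games is the XOR of individual Grundy values.
Kayles strip: Grundy value = 0. Running XOR: 0 XOR 0 = 0
coin game: Grundy value = 38. Running XOR: 0 XOR 38 = 38
octal game heap: Grundy value = 6. Running XOR: 38 XOR 6 = 32
subtraction game: Grundy value = 1. Running XOR: 32 XOR 1 = 33
Nim pile: Grundy value = 15. Running XOR: 33 XOR 15 = 46
The combined Grundy value is 46.

46


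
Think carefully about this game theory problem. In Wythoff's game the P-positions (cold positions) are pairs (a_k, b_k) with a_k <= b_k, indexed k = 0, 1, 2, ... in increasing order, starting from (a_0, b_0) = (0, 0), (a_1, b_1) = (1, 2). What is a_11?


By Wythoff's theorem, a_k = floor(k * phi) and b_k = floor(k * phi^2) = a_k + k, where phi = (1 + sqrt(5))/2 is the golden ratio.
phi = (1 + sqrt(5))/2 = 1.618034
k = 11
k * phi = 11 * 1.618034 = 17.798374
a_11 = floor(k * phi) = 17

17


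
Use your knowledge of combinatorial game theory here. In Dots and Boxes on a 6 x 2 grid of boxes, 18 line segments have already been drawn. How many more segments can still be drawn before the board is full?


Grid: 6 x 2 boxes, i.e. 7 rows and 3 columns of dots.
Horizontal edges: (rows + 1) * cols = 7 * 2 = 14
Vertical edges: rows * (cols + 1) = 6 * 3 = 18
Total edges: 14 + 18 = 32
Edges drawn: 18
Remaining: 32 - 18 = 14

14


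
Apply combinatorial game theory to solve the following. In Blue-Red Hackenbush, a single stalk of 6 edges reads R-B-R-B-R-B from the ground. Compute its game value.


Edges (from ground): R-B-R-B-R-B
By Berlekamp's sign-expansion rule, a Blue-Red Hackenbush stalk has the value of the surreal number whose sign sequence is the edge sequence with B -> + and R -> -.
Sign sequence: -+-+-+
Trace the sign expansion in the surreal number tree, starting from 0:
Edge 1: R (sign -) -> bounds (-inf, 0), value = -1
Edge 2: B (sign +) -> bounds (-1, 0), value = -1/2
Edge 3: R (sign -) -> bounds (-1, -1/2), value = -3/4
Edge 4: B (sign +) -> bounds (-3/4, -1/2), value = -5/8
Edge 5: R (sign -) -> bounds (-3/4, -5/8), value = -11/16
Edge 6: B (sign +) -> bounds (-11/16, -5/8), value = -21/32
Game value = -21/32

-21/32


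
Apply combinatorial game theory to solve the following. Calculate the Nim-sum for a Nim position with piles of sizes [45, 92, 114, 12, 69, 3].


We need the XOR (exclusive or) of all pile sizes.
After XOR-ing pile 1 (size 45): 0 XOR 45 = 45
After XOR-ing pile 2 (size 92): 45 XOR 92 = 113
After XOR-ing pile 3 (size 114): 113 XOR 114 = 3
After XOR-ing pile 4 (size 12): 3 XOR 12 = 15
After XOR-ing pile 5 (size 69): 15 XOR 69 = 74
After XOR-ing pile 6 (size 3): 74 XOR 3 = 73
The Nim-value of this position is 73.

73


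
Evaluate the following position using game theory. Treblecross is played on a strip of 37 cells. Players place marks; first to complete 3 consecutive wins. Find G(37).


Treblecross: place X on empty cells; 3-in-a-row wins.
Playing within two cells of an existing X lets the opponent win at once, so sensible play treats the cells i-2..i+2 around each X as dead. The player left with no safe cell loses, so this is a normal-play take-away game on strips of safe cells.
Placing X at cell i (0-indexed) of a strip of k safe cells leaves independent strips of sizes max(0, i-2) and max(0, k-i-3). Hence G(k) = mex{ G(max(0,i-2)) XOR G(max(0,k-i-3)) : 0 <= i < k }, with G(0) = 0.
G(1): splits (0,0):0^0=0 -> mex({0}) = 1
G(2): splits (0,0):0^0=0 -> mex({0}) = 1
G(3): splits (0,0):0^0=0 -> mex({0}) = 1
G(4): splits (0,1):0^1=1 (0,0):0^0=0 -> mex({0, 1}) = 2
G(5): splits (0,2):0^1=1 (0,1):0^1=1 (0,0):0^0=0 -> mex({0, 1}) = 2
G(6) = mex({1}) = 0
G(7) = mex({0, 1, 2}) = 3
G(8) = mex({0, 1, 2}) = 3
G(9) = mex({0, 2}) = 1
G(10) = mex({0, 2, 3}) = 1
G(11) = mex({0, 3}) = 1
G(12) = mex({1, 3}) = 0
G(13) = mex({0, 1, 2, 3}) = 4
G(14) = mex({0, 1, 2}) = 3
G(15) = mex({0, 1, 2}) = 3
G(16) = mex({0, 1, 2, 4}) = 3
G(17) = mex({0, 1, 3, 4}) = 2
G(18) = mex({0, 1, 3, 4}) = 2
G(19) = mex({0, 1, 3, 5}) = 2
G(20) = mex({0, 1, 2, 3, 5}) = 4
G(21) = mex({0, 1, 2, 3, 5}) = 4
G(22) = mex({1, 2, 6}) = 0
G(23) = mex({0, 1, 2, 3, 4, 6}) = 5
G(24) = mex({0, 1, 2, 3, 4}) = 5
G(25) = mex({0, 1, 3, 4, 7}) = 2
G(26) = mex({0, 1, 3, 4, 5, 7}) = 2
G(27) = mex({0, 1, 3, 5}) = 2
G(28) = mex({0, 1, 2, 5}) = 3
G(29) = mex({0, 1, 2, 4, 5, 6}) = 3
G(30) = mex({1, 2, 4, 6}) = 0
G(31) = mex({0, 1, 2, 3, 4, 6}) = 5
G(32) = mex({1, 2, 3, 4, 7}) = 0
G(33) = mex({0, 3, 7}) = 1
G(34) = mex({0, 2, 3, 5, 7}) = 1
G(35) = mex({0, 2, 3, 5, 6}) = 1
G(36) = mex({0, 1, 2, 5, 6}) = 3
G(37) = mex({0, 1, 2, 4, 5, 6}) = 3
Therefore G(37) = 3.

3


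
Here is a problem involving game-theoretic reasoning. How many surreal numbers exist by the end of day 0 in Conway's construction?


Day 0: {|} = 0 is born. Count = 1.
Day n: the number of surreal numbers born by day n is 2^(n+1) - 1.
By day 0: 2^1 - 1 = 1
By day 0: 1 surreal numbers.

1


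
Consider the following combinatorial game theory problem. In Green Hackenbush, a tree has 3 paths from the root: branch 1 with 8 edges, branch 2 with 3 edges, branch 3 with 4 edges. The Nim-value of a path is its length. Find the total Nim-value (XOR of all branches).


The tree has 3 branches from the ground vertex.
In Green Hackenbush, the Nim-value of a simple path of length k is k.
Branch 1: length 8, Nim-value = 8
Branch 2: length 3, Nim-value = 3
Branch 3: length 4, Nim-value = 4
Total Nim-value = XOR of all branch values:
0 XOR 8 = 8
8 XOR 3 = 11
11 XOR 4 = 15
Nim-value of the tree = 15

15


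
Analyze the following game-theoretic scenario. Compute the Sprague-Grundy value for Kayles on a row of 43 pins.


Kayles: a move removes 1 or 2 adjacent pins from a contiguous row.
Removing pins from a row of k leaves two independent rows (a, b) with a + b = k - 1 (one pin) or a + b = k - 2 (two pins); an end removal gives a = 0.
By Sprague-Grundy, G(k) = mex{ G(a) XOR G(b) } over all these splits. G(0) = 0.
G(1): splits (0,0):0^0=0 -> mex({0}) = 1
G(2): splits (0,1):0^1=1 (0,0):0^0=0 -> mex({0, 1}) = 2
G(3): splits (0,2):0^2=2 (1,1):1^1=0 (0,1):0^1=1 -> mex({0, 1, 2}) = 3
G(4): splits (0,3):0^3=3 (1,2):1^2=3 (0,2):0^2=2 (1,1):1^1=0 -> mex({0, 2, 3}) = 1
G(5): splits (0,4):0^1=1 (1,3):1^3=2 (2,2):2^2=0 (0,3):0^3=3 (1,2):1^2=3 -> mex({0, 1, 2, 3}) = 4
G(6) = mex({0, 1, 2, 4}) = 3
G(7) = mex({0, 1, 3, 4, 5}) = 2
G(8) = mex({0, 2, 3, 5, 6}) = 1
G(9) = mex({0, 1, 2, 3, 6, 7}) = 4
G(10) = mex({0, 1, 3, 4, 5, 7}) = 2
G(11) = mex({0, 1, 2, 3, 4, 5}) = 6
G(12) = mex({0, 1, 2, 3, 5, 6, 7}) = 4
G(13) = mex({0, 2, 3, 4, 6, 7}) = 1
G(14) = mex({0, 1, 4, 5, 6, 7}) = 2
G(15) = mex({0, 1, 2, 3, 4, 5, 6}) = 7
G(16) = mex({0, 2, 3, 5, 6, 7}) = 1
G(17) = mex({0, 1, 2, 3, 5, 6, 7}) = 4
G(18) = mex({0, 1, 2, 4, 5, 6}) = 3
G(19) = mex({0, 1, 3, 4, 5, 7}) = 2
G(20) = mex({0, 2, 3, 4, 5, 6, 7}) = 1
G(21) = mex({0, 1, 2, 3, 5, 6, 7}) = 4
G(22) = mex({0, 1, 2, 3, 4, 5, 7}) = 6
G(23) = mex({0, 1, 2, 3, 4, 5, 6}) = 7
G(24) = mex({0, 1, 2, 3, 5, 6, 7}) = 4
G(25) = mex({0, 2, 3, 4, 6, 7}) = 1
G(26) = mex({0, 1, 3, 4, 5, 6, 7}) = 2
G(27) = mex({0, 1, 2, 3, 4, 5, 6, 7}) = 8
G(28) = mex({0, 1, 2, 3, 4, 6, 7, 8}) = 5
G(29) = mex({0, 1, 2, 3, 5, 6, 7, 8, 9}) = 4
G(30) = mex({0, 1, 2, 3, 4, 5, 6, 9, 10}) = 7
G(31) = mex({0, 1, 3, 4, 5, 7, 10, 11}) = 2
G(32) = mex({0, 2, 3, 4, 5, 6, 7, 9, 11}) = 1
G(33) = mex({0, 1, 2, 3, 4, 5, 6, 7, 9, 12}) = 8
G(34) = mex({0, 1, 2, 3, 4, 5, 7, 8, 11, 12}) = 6
G(35) = mex({0, 1, 2, 3, 4, 5, 6, 8, 9, 10, 11}) = 7
G(36) = mex({0, 1, 2, 3, 5, 6, 7, 9, 10}) = 4
G(37) = mex({0, 2, 3, 4, 6, 7, 9, 10, 11, 12}) = 1
G(38) = mex({0, 1, 3, 4, 5, 6, 7, 9, 10, 11, 12}) = 2
G(39) = mex({0, 1, 2, 4, 5, 6, 7, 9, 10, 12, 14}) = 3
G(40) = mex({0, 2, 3, 4, 6, 7, 11, 12, 14}) = 1
G(41) = mex({0, 1, 2, 3, 5, 6, 7, 9, 10, 11, 12}) = 4
G(42) = mex({0, 1, 2, 3, 4, 5, 6, 9, 10}) = 7
G(43) = mex({0, 1, 3, 4, 5, 7, 9, 10, 12, 15}) = 2
Therefore G(43) = 2.

2


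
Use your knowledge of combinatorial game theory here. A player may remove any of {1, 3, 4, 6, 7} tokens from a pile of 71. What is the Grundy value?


The subtraction set is S = {1, 3, 4, 6, 7}.
G(k) = mex{ G(k - s) : s in S, s <= k }. We compute iteratively: G(0) = 0.
G(1) = mex({0}) = 1
G(2) = mex({1}) = 0
G(3) = mex({0}) = 1
G(4) = mex({0, 1}) = 2
G(5) = mex({0, 1, 2}) = 3
G(6) = mex({0, 1, 3}) = 2
G(7) = mex({0, 1, 2}) = 3
G(8) = mex({0, 1, 2, 3}) = 4
G(9) = mex({0, 1, 2, 3, 4}) = 5
G(10) = mex({1, 2, 3, 5}) = 0
G(11) = mex({0, 2, 3, 4}) = 1
G(12) = mex({1, 2, 3, 4, 5}) = 0
G(13) = mex({0, 2, 3, 5}) = 1
G(14) = mex({0, 1, 3, 4}) = 2
G(15) = mex({0, 1, 2, 4, 5}) = 3
G(16) = mex({0, 1, 3, 5}) = 2
Observe that G(10)..G(16) = 0, 1, 0, 1, 2, 3, 2 repeats G(0)..G(6) = 0, 1, 0, 1, 2, 3, 2.
For k >= max(S) = 7, G(k) is determined by the previous 7 values G(k-7)..G(k-1); a window of 7 consecutive values has recurred shifted by 10, so by induction G(k + 10) = G(k) for all k >= 0: the sequence is periodic from the start with period 10.
One period: G(0..9) = 0, 1, 0, 1, 2, 3, 2, 3, 4, 5.
71 mod 10 = 1, so G(71) = G(1) = 1.

1


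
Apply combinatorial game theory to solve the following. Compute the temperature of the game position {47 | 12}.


The game is {47 | 12}, a switch {a | b} with numbers a > b.
Cooling {a | b} by t gives {a - t | b + t}, which stops being hot when a - t = b + t, i.e. at t = (a - b)/2. So the temperature of a switch is (a - b)/2.
Temperature = (Left option - Right option) / 2
= (47 - (12)) / 2
= 35 / 2
= 35/2

35/2


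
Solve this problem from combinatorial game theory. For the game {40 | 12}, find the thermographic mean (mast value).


Game = {40 | 12}, a switch {a | b} with numbers a > b.
Its thermograph has left wall a - t and right wall b + t, which meet at t = (a - b)/2, where both equal (a + b)/2. So the mast (mean value) is at (a + b)/2.
Mean = (40 + (12))/2 = 52/2 = 26

26


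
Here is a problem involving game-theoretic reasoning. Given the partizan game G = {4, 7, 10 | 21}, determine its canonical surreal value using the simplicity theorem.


Left options: {4, 7, 10}, max = 10
Right options: {21}, min = 21
All options are numbers and max(Left) < min(Right), so by the simplicity theorem the value is the simplest (earliest-born) number strictly between 10 and 21.
Integers 11 through 20 all lie strictly between 10 and 21.
Among integers, the simplest (lowest birthday = smallest |n|; 0 is born on day 0, +-n on day n) is 11.
No non-integer in the interval can be simpler: if x is a non-integer in the interval, then floor(x) or ceil(x) also lies in the interval (the interval contains an integer), and both are proper prefixes of x's sign expansion, i.e. born earlier. So the game value is 11.
Game value = 11

11


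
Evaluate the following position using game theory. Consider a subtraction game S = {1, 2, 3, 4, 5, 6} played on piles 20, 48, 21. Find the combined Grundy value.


Subtraction set: {1, 2, 3, 4, 5, 6}
For this subtraction set, G(n) = n mod 7 (period = max + 1 = 7).
Pile 1 (size 20): G(20) = 20 mod 7 = 6
Pile 2 (size 48): G(48) = 48 mod 7 = 6
Pile 3 (size 21): G(21) = 21 mod 7 = 0
Total Grundy value = XOR of all: 6 XOR 6 XOR 0 = 0

0


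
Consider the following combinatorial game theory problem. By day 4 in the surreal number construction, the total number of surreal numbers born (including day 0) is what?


Day 0: {|} = 0 is born. Count = 1.
Day n: the number of surreal numbers born by day n is 2^(n+1) - 1.
By day 0: 2^1 - 1 = 1
By day 1: 2^2 - 1 = 3
By day 2: 2^3 - 1 = 7
By day 3: 2^4 - 1 = 15
By day 4: 2^5 - 1 = 31
By day 4: 31 surreal numbers.

31


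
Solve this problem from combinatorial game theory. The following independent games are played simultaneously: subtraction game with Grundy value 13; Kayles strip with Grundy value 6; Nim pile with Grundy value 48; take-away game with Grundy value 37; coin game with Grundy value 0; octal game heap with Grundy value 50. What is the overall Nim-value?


By the Sprague-Grundy theorem, the Grundy value of a sum of games is the XOR of individual Grundy values.
subtraction game: Grundy value = 13. Running XOR: 0 XOR 13 = 13
Kayles strip: Grundy value = 6. Running XOR: 13 XOR 6 = 11
Nim pile: Grundy value = 48. Running XOR: 11 XOR 48 = 59
take-away game: Grundy value = 37. Running XOR: 59 XOR 37 = 30
coin game: Grundy value = 0. Running XOR: 30 XOR 0 = 30
octal game heap: Grundy value = 50. Running XOR: 30 XOR 50 = 44
The combined Grundy value is 44.

44


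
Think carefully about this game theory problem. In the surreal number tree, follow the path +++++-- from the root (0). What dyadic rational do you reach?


Sign expansion: +++++--
Rule: track bounds (lo, hi), initially (-inf, +inf). On '+', the current value becomes lo and we move to the simplest number in (value, hi): value + 1 if hi = +inf, otherwise the midpoint (value + hi)/2. On '-', the current value becomes hi and we move to value - 1 if lo = -inf, otherwise the midpoint (lo + value)/2.
Start at 0.
Step 1: sign = +, move right. Bounds: (0, +inf). Value = 1
Step 2: sign = +, move right. Bounds: (1, +inf). Value = 2
Step 3: sign = +, move right. Bounds: (2, +inf). Value = 3
Step 4: sign = +, move right. Bounds: (3, +inf). Value = 4
Step 5: sign = +, move right. Bounds: (4, +inf). Value = 5
Step 6: sign = -, move left. Bounds: (4, 5). Value = 9/2
Step 7: sign = -, move left. Bounds: (4, 9/2). Value = 17/4
The surreal number with sign expansion +++++-- is 17/4.

17/4


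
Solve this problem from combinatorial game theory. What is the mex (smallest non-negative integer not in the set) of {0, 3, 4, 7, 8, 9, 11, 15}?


Set = {0, 3, 4, 7, 8, 9, 11, 15}
0 is in the set.
1 is NOT in the set. This is the mex.
mex = 1

1


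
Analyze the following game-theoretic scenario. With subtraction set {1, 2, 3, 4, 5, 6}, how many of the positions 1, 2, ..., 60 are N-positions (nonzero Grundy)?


Subtraction set S = {1, 2, 3, 4, 5, 6}, so G(n) = n mod 7.
G(n) = 0 when n is a multiple of 7.
Multiples of 7 in [1, 60]: 8
N-positions (nonzero Grundy) = 60 - 8 = 52

52


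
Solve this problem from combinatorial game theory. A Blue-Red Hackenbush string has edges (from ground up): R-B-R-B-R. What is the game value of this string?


Edges (from ground): R-B-R-B-R
By Berlekamp's sign-expansion rule, a Blue-Red Hackenbush stalk has the value of the surreal number whose sign sequence is the edge sequence with B -> + and R -> -.
Sign sequence: -+-+-
Trace the sign expansion in the surreal number tree, starting from 0:
Edge 1: R (sign -) -> bounds (-inf, 0), value = -1
Edge 2: B (sign +) -> bounds (-1, 0), value = -1/2
Edge 3: R (sign -) -> bounds (-1, -1/2), value = -3/4
Edge 4: B (sign +) -> bounds (-3/4, -1/2), value = -5/8
Edge 5: R (sign -) -> bounds (-3/4, -5/8), value = -11/16
Game value = -11/16

-11/16


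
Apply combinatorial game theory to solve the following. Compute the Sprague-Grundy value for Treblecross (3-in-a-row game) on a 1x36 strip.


Treblecross: place X on empty cells; 3-in-a-row wins.
Playing within two cells of an existing X lets the opponent win at once, so sensible play treats the cells i-2..i+2 around each X as dead. The player left with no safe cell loses, so this is a normal-play take-away game on strips of safe cells.
Placing X at cell i (0-indexed) of a strip of k safe cells leaves independent strips of sizes max(0, i-2) and max(0, k-i-3). Hence G(k) = mex{ G(max(0,i-2)) XOR G(max(0,k-i-3)) : 0 <= i < k }, with G(0) = 0.
G(1): splits (0,0):0^0=0 -> mex({0}) = 1
G(2): splits (0,0):0^0=0 -> mex({0}) = 1
G(3): splits (0,0):0^0=0 -> mex({0}) = 1
G(4): splits (0,1):0^1=1 (0,0):0^0=0 -> mex({0, 1}) = 2
G(5): splits (0,2):0^1=1 (0,1):0^1=1 (0,0):0^0=0 -> mex({0, 1}) = 2
G(6) = mex({1}) = 0
G(7) = mex({0, 1, 2}) = 3
G(8) = mex({0, 1, 2}) = 3
G(9) = mex({0, 2}) = 1
G(10) = mex({0, 2, 3}) = 1
G(11) = mex({0, 3}) = 1
G(12) = mex({1, 3}) = 0
G(13) = mex({0, 1, 2, 3}) = 4
G(14) = mex({0, 1, 2}) = 3
G(15) = mex({0, 1, 2}) = 3
G(16) = mex({0, 1, 2, 4}) = 3
G(17) = mex({0, 1, 3, 4}) = 2
G(18) = mex({0, 1, 3, 4}) = 2
G(19) = mex({0, 1, 3, 5}) = 2
G(20) = mex({0, 1, 2, 3, 5}) = 4
G(21) = mex({0, 1, 2, 3, 5}) = 4
G(22) = mex({1, 2, 6}) = 0
G(23) = mex({0, 1, 2, 3, 4, 6}) = 5
G(24) = mex({0, 1, 2, 3, 4}) = 5
G(25) = mex({0, 1, 3, 4, 7}) = 2
G(26) = mex({0, 1, 3, 4, 5, 7}) = 2
G(27) = mex({0, 1, 3, 5}) = 2
G(28) = mex({0, 1, 2, 5}) = 3
G(29) = mex({0, 1, 2, 4, 5, 6}) = 3
G(30) = mex({1, 2, 4, 6}) = 0
G(31) = mex({0, 1, 2, 3, 4, 6}) = 5
G(32) = mex({1, 2, 3, 4, 7}) = 0
G(33) = mex({0, 3, 7}) = 1
G(34) = mex({0, 2, 3, 5, 7}) = 1
G(35) = mex({0, 2, 3, 5, 6}) = 1
G(36) = mex({0, 1, 2, 5, 6}) = 3
Therefore G(36) = 3.

3


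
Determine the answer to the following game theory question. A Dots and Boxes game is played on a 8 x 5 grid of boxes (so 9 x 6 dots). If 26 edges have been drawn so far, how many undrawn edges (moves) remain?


Grid: 8 x 5 boxes, i.e. 9 rows and 6 columns of dots.
Horizontal edges: (rows + 1) * cols = 9 * 5 = 45
Vertical edges: rows * (cols + 1) = 8 * 6 = 48
Total edges: 45 + 48 = 93
Edges drawn: 26
Remaining: 93 - 26 = 67

67


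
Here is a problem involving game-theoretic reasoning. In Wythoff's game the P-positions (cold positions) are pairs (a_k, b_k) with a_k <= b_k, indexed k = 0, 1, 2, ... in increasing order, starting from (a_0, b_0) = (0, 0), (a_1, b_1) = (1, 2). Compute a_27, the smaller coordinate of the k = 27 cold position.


By Wythoff's theorem, a_k = floor(k * phi) and b_k = floor(k * phi^2) = a_k + k, where phi = (1 + sqrt(5))/2 is the golden ratio.
phi = (1 + sqrt(5))/2 = 1.618034
k = 27
k * phi = 27 * 1.618034 = 43.686918
a_27 = floor(k * phi) = 43

43


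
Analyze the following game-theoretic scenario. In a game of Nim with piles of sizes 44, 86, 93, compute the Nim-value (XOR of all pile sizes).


We need the XOR (exclusive or) of all pile sizes.
After XOR-ing pile 1 (size 44): 0 XOR 44 = 44
After XOR-ing pile 2 (size 86): 44 XOR 86 = 122
After XOR-ing pile 3 (size 93): 122 XOR 93 = 39
The Nim-value of this position is 39.

39


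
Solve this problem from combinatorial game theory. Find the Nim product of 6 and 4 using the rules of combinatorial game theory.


Nim multiplication is bilinear over XOR: (u XOR v) * w = (u*w) XOR (v*w).
So we split each operand into its bit components and XOR the pairwise Nim products.
6 = 2 + 4 (as XOR of powers of 2).
4 = 4 (as XOR of powers of 2).
Using the standard Nim-product table on single bits:
  2*2 = 3,   2*4 = 8,   2*8 = 12,
  4*4 = 6,   4*8 = 11,  8*8 = 13,
and  1*x = x (identity), k*l = l*k (commutative).
Pairwise Nim products:
  2 * 4 = 8
  4 * 4 = 6
XOR them: 8 XOR 6 = 14.
Result: 6 * 4 = 14 (in Nim).

14


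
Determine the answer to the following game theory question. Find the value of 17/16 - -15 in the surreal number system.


x = 17/16, y = -15
Converting to common denominator: 16
x = 17/16, y = -240/16
x - y = 17/16 - -15 = 257/16

257/16


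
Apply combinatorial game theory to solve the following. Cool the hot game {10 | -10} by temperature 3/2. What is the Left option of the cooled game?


Original game: {10 | -10} (a switch {a | b} with a > b).
Cooling by t (for t below the temperature (a - b)/2 = 10) taxes each move by t: {a | b} cooled by t is {a - t | b + t}.
Cooling amount: t = 3/2
Cooled Left option: 10 - 3/2 = 17/2
Cooled Right option: -10 + 3/2 = -17/2
Cooled game: {17/2 | -17/2}
Left option = 17/2

17/2


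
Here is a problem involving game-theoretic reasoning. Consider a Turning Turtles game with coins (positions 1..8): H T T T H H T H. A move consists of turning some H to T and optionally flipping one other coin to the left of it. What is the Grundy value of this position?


Coins: H T T T H H T H
Key fact: a single head at position k behaves exactly like a Nim heap of size k (turning it to T and optionally flipping a coin at j < k corresponds to moving the heap from k to j, or to 0), and heads combine as a disjunctive sum (two heads at the same place would cancel, matching j XOR j = 0). So the Nim-value is the XOR of the 1-indexed positions of the heads.
Face-up positions (1-indexed): [1, 5, 6, 8]
XOR 0 with 1: 0 XOR 1 = 1
XOR 1 with 5: 1 XOR 5 = 4
XOR 4 with 6: 4 XOR 6 = 2
XOR 2 with 8: 2 XOR 8 = 10
Nim-value = 10

10


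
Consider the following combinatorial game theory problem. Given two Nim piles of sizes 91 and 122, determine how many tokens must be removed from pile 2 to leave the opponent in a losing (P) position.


Piles: 91 and 122
Current XOR: 91 XOR 122 = 33 (non-zero, so this is an N-position).
To make the XOR zero, we need to find a move that balances the piles.
For pile 2 (size 122): target = 122 XOR 33 = 91
We reduce pile 2 from 122 to 91.
Tokens removed: 122 - 91 = 31
Verification: 91 XOR 91 = 0

31


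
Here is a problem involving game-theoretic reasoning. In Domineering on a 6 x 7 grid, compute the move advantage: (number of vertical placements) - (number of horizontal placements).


Board is 6 x 7 (rows x cols).
Left (vertical) placements: (rows-1) * cols = 5 * 7 = 35
Right (horizontal) placements: rows * (cols-1) = 6 * 6 = 36
Advantage = Left - Right = 35 - 36 = -1

-1


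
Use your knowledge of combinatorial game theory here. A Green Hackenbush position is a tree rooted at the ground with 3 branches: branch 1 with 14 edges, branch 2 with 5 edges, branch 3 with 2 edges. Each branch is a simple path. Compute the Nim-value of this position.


The tree has 3 branches from the ground vertex.
In Green Hackenbush, the Nim-value of a simple path of length k is k.
Branch 1: length 14, Nim-value = 14
Branch 2: length 5, Nim-value = 5
Branch 3: length 2, Nim-value = 2
Total Nim-value = XOR of all branch values:
0 XOR 14 = 14
14 XOR 5 = 11
11 XOR 2 = 9
Nim-value of the tree = 9

9


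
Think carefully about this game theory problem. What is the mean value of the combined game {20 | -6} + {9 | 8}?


G1 = {20 | -6}, G2 = {9 | 8}
Each is a switch {a | b} with numbers a > b; its mean value is (a + b)/2, and mean value is additive over game sums: m(G1 + G2) = m(G1) + m(G2).
Mean of G1 = (20 + (-6))/2 = 14/2 = 7
Mean of G2 = (9 + (8))/2 = 17/2 = 17/2
Mean of G1 + G2 = 7 + 17/2 = 31/2

31/2


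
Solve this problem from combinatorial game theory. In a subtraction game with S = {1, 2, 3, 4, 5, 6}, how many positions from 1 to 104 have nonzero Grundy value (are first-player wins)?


Subtraction set S = {1, 2, 3, 4, 5, 6}, so G(n) = n mod 7.
G(n) = 0 when n is a multiple of 7.
Multiples of 7 in [1, 104]: 14
N-positions (nonzero Grundy) = 104 - 14 = 90

90


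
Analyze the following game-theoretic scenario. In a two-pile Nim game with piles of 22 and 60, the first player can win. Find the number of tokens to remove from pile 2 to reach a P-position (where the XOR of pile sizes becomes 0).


Piles: 22 and 60
Current XOR: 22 XOR 60 = 42 (non-zero, so this is an N-position).
To make the XOR zero, we need to find a move that balances the piles.
For pile 2 (size 60): target = 60 XOR 42 = 22
We reduce pile 2 from 60 to 22.
Tokens removed: 60 - 22 = 38
Verification: 22 XOR 22 = 0

38


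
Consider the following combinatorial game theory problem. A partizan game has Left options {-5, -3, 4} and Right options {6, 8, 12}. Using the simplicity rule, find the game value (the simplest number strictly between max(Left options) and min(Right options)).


Left options: {-5, -3, 4}, max = 4
Right options: {6, 8, 12}, min = 6
All options are numbers and max(Left) < min(Right), so by the simplicity theorem the value is the simplest (earliest-born) number strictly between 4 and 6.
The only integer strictly between 4 and 6 is 5.
No non-integer in the interval can be simpler: if x is a non-integer in the interval, then floor(x) or ceil(x) also lies in the interval (the interval contains an integer), and both are proper prefixes of x's sign expansion, i.e. born earlier. So the game value is 5.
Game value = 5

5


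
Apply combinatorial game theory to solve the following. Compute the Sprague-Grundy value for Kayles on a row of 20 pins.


Kayles: a move removes 1 or 2 adjacent pins from a contiguous row.
Removing pins from a row of k leaves two independent rows (a, b) with a + b = k - 1 (one pin) or a + b = k - 2 (two pins); an end removal gives a = 0.
By Sprague-Grundy, G(k) = mex{ G(a) XOR G(b) } over all these splits. G(0) = 0.
G(1): splits (0,0):0^0=0 -> mex({0}) = 1
G(2): splits (0,1):0^1=1 (0,0):0^0=0 -> mex({0, 1}) = 2
G(3): splits (0,2):0^2=2 (1,1):1^1=0 (0,1):0^1=1 -> mex({0, 1, 2}) = 3
G(4): splits (0,3):0^3=3 (1,2):1^2=3 (0,2):0^2=2 (1,1):1^1=0 -> mex({0, 2, 3}) = 1
G(5): splits (0,4):0^1=1 (1,3):1^3=2 (2,2):2^2=0 (0,3):0^3=3 (1,2):1^2=3 -> mex({0, 1, 2, 3}) = 4
G(6) = mex({0, 1, 2, 4}) = 3
G(7) = mex({0, 1, 3, 4, 5}) = 2
G(8) = mex({0, 2, 3, 5, 6}) = 1
G(9) = mex({0, 1, 2, 3, 6, 7}) = 4
G(10) = mex({0, 1, 3, 4, 5, 7}) = 2
G(11) = mex({0, 1, 2, 3, 4, 5}) = 6
G(12) = mex({0, 1, 2, 3, 5, 6, 7}) = 4
G(13) = mex({0, 2, 3, 4, 6, 7}) = 1
G(14) = mex({0, 1, 4, 5, 6, 7}) = 2
G(15) = mex({0, 1, 2, 3, 4, 5, 6}) = 7
G(16) = mex({0, 2, 3, 5, 6, 7}) = 1
G(17) = mex({0, 1, 2, 3, 5, 6, 7}) = 4
G(18) = mex({0, 1, 2, 4, 5, 6}) = 3
G(19) = mex({0, 1, 3, 4, 5, 7}) = 2
G(20) = mex({0, 2, 3, 4, 5, 6, 7}) = 1
Therefore G(20) = 1.

1


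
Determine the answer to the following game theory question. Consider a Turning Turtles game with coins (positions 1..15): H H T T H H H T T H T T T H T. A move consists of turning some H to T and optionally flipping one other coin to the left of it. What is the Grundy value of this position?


Coins: H H T T H H H T T H T T T H T
Key fact: a single head at position k behaves exactly like a Nim heap of size k (turning it to T and optionally flipping a coin at j < k corresponds to moving the heap from k to j, or to 0), and heads combine as a disjunctive sum (two heads at the same place would cancel, matching j XOR j = 0). So the Nim-value is the XOR of the 1-indexed positions of the heads.
Face-up positions (1-indexed): [1, 2, 5, 6, 7, 10, 14]
XOR 0 with 1: 0 XOR 1 = 1
XOR 1 with 2: 1 XOR 2 = 3
XOR 3 with 5: 3 XOR 5 = 6
XOR 6 with 6: 6 XOR 6 = 0
XOR 0 with 7: 0 XOR 7 = 7
XOR 7 with 10: 7 XOR 10 = 13
XOR 13 with 14: 13 XOR 14 = 3
Nim-value = 3

3
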